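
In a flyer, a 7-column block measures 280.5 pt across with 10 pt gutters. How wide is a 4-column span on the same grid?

156 pt

280.5 − 6·10 = 220.5; ÷7 gives c = 31.5 pt.
4-column span = 4·31.5 + 3·10 = 156 pt.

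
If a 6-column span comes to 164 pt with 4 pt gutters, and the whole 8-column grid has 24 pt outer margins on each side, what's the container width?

268 pt

164 − 5·4 = 144; ÷6 gives c = 24 pt.
Adding margins, columns and gutters: 48 + 192 + 28 = 268 pt.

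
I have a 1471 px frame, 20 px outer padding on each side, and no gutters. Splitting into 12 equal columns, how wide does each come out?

119.25 px

Subtract both margins: 1471 − 2·20 = 1431 px.
1431 / 12 = 119.25 px per column.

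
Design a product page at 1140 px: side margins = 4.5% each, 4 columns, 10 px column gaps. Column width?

1140 × (1 − 2·4.5%) = 1140 × 91% = 1037.4 px for the columns.
4c + 3·10 = 1037.4 → 4c = 1007.4 → c = 251.85 px.

251.85 px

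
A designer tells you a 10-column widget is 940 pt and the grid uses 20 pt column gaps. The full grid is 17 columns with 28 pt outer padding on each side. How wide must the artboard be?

10 columns + 9 column gaps: 10c + 9·20 = 940.
10c = 940 − 180 = 760, so c = 76 pt.
Adding margins, columns and gutters: 56 + 1292 + 320 = 1668 pt.

1668 pt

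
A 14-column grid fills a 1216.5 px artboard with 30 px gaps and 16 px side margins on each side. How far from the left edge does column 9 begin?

710 px

Subtract both margins: 1216.5 − 2·16 = 1184.5 px.
14c + 13·30 = 1184.5 → 14c = 794.5 → c = 56.75 px.
Column 9 starts at margin + 8·(column + gutter) = 16 + 8·86.75 = 710 px.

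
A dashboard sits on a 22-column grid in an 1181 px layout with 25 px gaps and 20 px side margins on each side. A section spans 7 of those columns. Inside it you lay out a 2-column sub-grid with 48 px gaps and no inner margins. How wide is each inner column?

Subtract both margins: 1181 − 2·20 = 1141 px.
22c + 21·25 = 1141 → 22c = 616 → c = 28 px.
Span of 7: 7·28 + 6·25 = 196 + 150 = 346 px.
346 − 1·48 = 298; ÷2 gives d = 149 px.

149 px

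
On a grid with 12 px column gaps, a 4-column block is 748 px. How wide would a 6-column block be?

1128 px

Subtracting 3 column gaps of 12 leaves 712 for 4 columns, so c = 178 px.
Span of 6: 6·178 + 5·12 = 1068 + 60 = 1128 px.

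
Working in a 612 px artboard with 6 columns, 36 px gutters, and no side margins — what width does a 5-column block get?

612 − 5·36 = 432; ÷6 gives c = 72 px.
Span of 5: 5·72 + 4·36 = 360 + 144 = 504 px.

504 px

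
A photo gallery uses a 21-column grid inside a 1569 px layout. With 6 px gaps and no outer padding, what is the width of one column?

69 px

Subtracting 20 gaps of 6 leaves 1449 for 21 columns, so c = 69 px.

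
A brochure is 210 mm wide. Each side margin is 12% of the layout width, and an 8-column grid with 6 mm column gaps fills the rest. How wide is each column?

14.7 mm

Margins: 12% × 210 = 25.2 mm each, so content = 210 − 50.4 = 159.6 mm.
Subtracting 7 column gaps of 6 leaves 117.6 for 8 columns, so c = 14.7 mm.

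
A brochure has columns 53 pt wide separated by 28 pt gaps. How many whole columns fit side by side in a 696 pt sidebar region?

8 columns: 8·53 + 7·28 = 620 pt ≤ 696.
9 columns: 701 pt > 696. So 8.

8 columns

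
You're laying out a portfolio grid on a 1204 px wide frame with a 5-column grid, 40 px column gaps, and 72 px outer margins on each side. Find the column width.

Take off 144 px of margins, leaving 1060 px.
5c + 4·40 = 1060 → 5c = 900 → c = 180 px.

180 px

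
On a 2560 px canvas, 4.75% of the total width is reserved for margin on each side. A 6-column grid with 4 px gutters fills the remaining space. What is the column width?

Each margin = 4.75% of 2560 = 121.6 px; content = 2560 − 2·121.6 = 2316.8 px.
6c + 5·4 = 2316.8 → 6c = 2296.8 → c = 382.8 px.

382.8 px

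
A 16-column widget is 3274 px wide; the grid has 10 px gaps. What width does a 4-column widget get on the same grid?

811 px

16 columns + 15 gaps: 16c + 15·10 = 3274.
16c = 3274 − 150 = 3124, so c = 195.25 px.
4 columns plus 3 gaps: 781 + 30 = 811 px.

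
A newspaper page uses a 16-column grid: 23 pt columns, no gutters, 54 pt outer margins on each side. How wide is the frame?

476 pt

Frame = 2·54 + 16·23 = 108 + 368 = 476 pt.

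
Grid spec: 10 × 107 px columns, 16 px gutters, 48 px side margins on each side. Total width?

Total width: 2·48 + 10·107 + 9·16 = 1310 px.

1310 px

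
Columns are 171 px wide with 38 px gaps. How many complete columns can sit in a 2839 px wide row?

13 columns: 13·171 + 12·38 = 2679 px ≤ 2839.
14 columns: 2888 px > 2839. So 13.

13 columns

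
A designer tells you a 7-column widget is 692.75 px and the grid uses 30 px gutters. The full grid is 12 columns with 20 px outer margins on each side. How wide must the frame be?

692.75 − 6·30 = 512.75; ÷7 gives c = 73.25 px.
Adding margins, columns and gutters: 40 + 879 + 330 = 1249 px.

1249 px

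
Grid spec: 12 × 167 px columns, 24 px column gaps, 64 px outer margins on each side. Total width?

2396 px

Container = 2·64 + 12·167 + 11·24 = 128 + 2004 + 264 = 2396 px.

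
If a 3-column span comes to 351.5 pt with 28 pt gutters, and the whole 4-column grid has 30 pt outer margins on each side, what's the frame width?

538 pt

351.5 − 2·28 = 295.5; ÷3 gives c = 98.5 pt.
Adding margins, columns and gutters: 60 + 394 + 84 = 538 pt.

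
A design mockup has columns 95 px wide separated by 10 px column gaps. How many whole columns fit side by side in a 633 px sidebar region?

k columns need k·95 + (k−1)·10 = k·105 − 10.
k·105 − 10 ≤ 633 → k ≤ 643 / 105 ≈ 6.12, so k = 6.

6 columns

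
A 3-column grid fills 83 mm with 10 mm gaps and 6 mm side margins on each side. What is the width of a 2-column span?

Take off 12 mm of margins, leaving 71 mm.
71 − 2·10 = 51; ÷3 gives c = 17 mm.
Span of 2: 2·17 + 1·10 = 34 + 10 = 44 mm.

44 mm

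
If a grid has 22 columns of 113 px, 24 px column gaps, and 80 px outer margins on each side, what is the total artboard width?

3150 px

Adding margins, columns and gutters: 160 + 2486 + 504 = 3150 px.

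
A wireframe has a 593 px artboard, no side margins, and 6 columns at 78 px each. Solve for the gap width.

Columns use 468 px, leaving 125 px across 5 gaps = 25 px each.

25 px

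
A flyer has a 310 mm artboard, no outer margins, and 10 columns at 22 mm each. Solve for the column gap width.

10 mm

10 columns take 10·22 = 220 mm; remaining 90 splits into 9 column gaps.
g = 90 / 9 = 10 mm.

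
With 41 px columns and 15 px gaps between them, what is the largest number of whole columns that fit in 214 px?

4 columns

k columns need k·41 + (k−1)·15 = k·56 − 15.
k·56 − 15 ≤ 214 → k ≤ 229 / 56 ≈ 4.09, so k = 4.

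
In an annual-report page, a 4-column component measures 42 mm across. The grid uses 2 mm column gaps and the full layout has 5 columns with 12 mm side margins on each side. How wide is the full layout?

Subtracting 3 column gaps of 2 leaves 36 for 4 columns, so c = 9 mm.
Adding margins, columns and gutters: 24 + 45 + 8 = 77 mm.

77 mm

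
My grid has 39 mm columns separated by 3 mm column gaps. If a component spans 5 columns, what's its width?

5-column span = 5·39 + 4·3 = 207 mm.

207 mm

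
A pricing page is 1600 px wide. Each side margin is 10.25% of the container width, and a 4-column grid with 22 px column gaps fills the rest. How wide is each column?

Margins: 10.25% × 1600 = 164 px each, so content = 1600 − 328 = 1272 px.
1272 − 3·22 = 1206; ÷4 gives c = 301.5 px.

301.5 px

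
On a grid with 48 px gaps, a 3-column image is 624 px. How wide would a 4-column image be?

848 px

Subtracting 2 gaps of 48 leaves 528 for 3 columns, so c = 176 px.
Span of 4: 4·176 + 3·48 = 704 + 144 = 848 px.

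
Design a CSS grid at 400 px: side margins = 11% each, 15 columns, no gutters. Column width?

20.8 px

400 × (1 − 2·11%) = 400 × 78% = 312 px for the columns.
With no gutters, each column is 312/15 = 20.8 px.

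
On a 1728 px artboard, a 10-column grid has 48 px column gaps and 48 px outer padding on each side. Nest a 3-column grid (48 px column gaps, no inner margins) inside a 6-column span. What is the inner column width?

Take off 96 px of margins, leaving 1632 px.
10c + 9·48 = 1632 → 10c = 1200 → c = 120 px.
Span of 6: 6·120 + 5·48 = 720 + 240 = 960 px.
Subtracting 2 column gaps of 48 leaves 864 for 3 columns, so d = 288 px.

288 px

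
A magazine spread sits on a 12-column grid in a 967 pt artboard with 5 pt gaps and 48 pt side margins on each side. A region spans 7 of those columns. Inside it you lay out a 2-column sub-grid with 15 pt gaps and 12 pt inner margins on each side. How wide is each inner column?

Outer content = 967 − 2·48 = 871 pt.
12c + 11·5 = 871 → 12c = 816 → c = 68 pt.
Span of 7: 7·68 + 6·5 = 476 + 30 = 506 pt.
Inner content = 506 − 2·12 = 482 pt.
Subtracting 1 gap of 15 leaves 467 for 2 columns, so d = 233.5 pt.

233.5 pt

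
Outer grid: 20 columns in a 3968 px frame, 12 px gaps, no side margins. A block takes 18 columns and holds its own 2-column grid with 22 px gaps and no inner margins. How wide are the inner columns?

1774 px

3968 − 19·12 = 3740; ÷20 gives c = 187 px.
Span of 18: 18·187 + 17·12 = 3366 + 204 = 3570 px.
Subtracting 1 gap of 22 leaves 3548 for 2 columns, so d = 1774 px.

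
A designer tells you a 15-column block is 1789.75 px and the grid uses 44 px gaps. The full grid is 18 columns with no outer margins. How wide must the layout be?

2156.5 px

1789.75 − 14·44 = 1173.75; ÷15 gives c = 78.25 px.
Summing: 1408.5 + 748 = 2156.5 px.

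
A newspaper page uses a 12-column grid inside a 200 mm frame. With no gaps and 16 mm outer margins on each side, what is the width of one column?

Content width = 200 − 2·16 = 168 mm.
168 / 12 = 14 mm per column.

14 mm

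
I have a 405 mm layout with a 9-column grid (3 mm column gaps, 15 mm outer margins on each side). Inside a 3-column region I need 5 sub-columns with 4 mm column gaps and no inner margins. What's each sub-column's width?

Take off 30 mm of margins, leaving 375 mm.
375 − 8·3 = 351; ÷9 gives c = 39 mm.
3-column span = 3·39 + 2·3 = 123 mm.
5d + 4·4 = 123 → 5d = 107 → d = 21.4 mm.

21.4 mm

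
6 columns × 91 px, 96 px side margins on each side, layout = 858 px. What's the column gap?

Content width = 858 − 2·96 = 666 px.
6 columns take 6·91 = 546 px; remaining 120 splits into 5 column gaps.
g = 120 / 5 = 24 px.

24 px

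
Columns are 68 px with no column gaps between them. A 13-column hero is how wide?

With no column gaps, 13 columns span 13·68 = 884 px.

884 px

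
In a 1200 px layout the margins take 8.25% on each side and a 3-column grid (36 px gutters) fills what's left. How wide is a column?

Each margin = 8.25% of 1200 = 99 px; content = 1200 − 2·99 = 1002 px.
1002 − 2·36 = 930; ÷3 gives c = 310 px.

310 px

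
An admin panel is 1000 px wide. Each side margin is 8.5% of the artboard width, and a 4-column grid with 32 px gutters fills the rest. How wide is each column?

Each margin = 8.5% of 1000 = 85 px; content = 1000 − 2·85 = 830 px.
830 − 3·32 = 734; ÷4 gives c = 183.5 px.

183.5 px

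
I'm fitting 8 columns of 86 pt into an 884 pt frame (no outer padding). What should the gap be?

28 pt

8 columns take 8·86 = 688 pt; remaining 196 splits into 7 gaps.
g = 196 / 7 = 28 pt.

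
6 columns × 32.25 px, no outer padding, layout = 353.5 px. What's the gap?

32 px

Columns use 193.5 px, leaving 160 px across 5 gaps = 32 px each.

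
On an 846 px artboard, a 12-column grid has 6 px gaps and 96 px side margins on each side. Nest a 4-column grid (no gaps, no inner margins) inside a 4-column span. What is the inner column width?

53.5 px

Inside the margins: 846 − 192 = 654 px.
Subtracting 11 gaps of 6 leaves 588 for 12 columns, so c = 49 px.
Span of 4: 4·49 + 3·6 = 196 + 18 = 214 px.
With no gaps, each column is 214/4 = 53.5 px.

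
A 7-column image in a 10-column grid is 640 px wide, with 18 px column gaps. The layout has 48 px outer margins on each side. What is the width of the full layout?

7c + 6·18 = 640 → 7c = 532 → c = 76 px.
Total width: 2·48 + 10·76 + 9·18 = 1018 px.

1018 px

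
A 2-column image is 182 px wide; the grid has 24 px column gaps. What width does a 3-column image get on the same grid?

285 px

182 − 1·24 = 158; ÷2 gives c = 79 px.
3 columns plus 2 column gaps: 237 + 48 = 285 px.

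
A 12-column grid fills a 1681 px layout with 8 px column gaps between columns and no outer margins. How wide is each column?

132.75 px

12 columns + 11 column gaps: 12c + 11·8 = 1681.
12c = 1681 − 88 = 1593, so c = 132.75 px.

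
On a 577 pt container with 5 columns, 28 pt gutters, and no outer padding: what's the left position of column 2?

Subtracting 4 gutters of 28 leaves 465 for 5 columns, so c = 93 pt.
Each column+gutter stride is 121 pt; with no margin, 1 of them is 121 pt.

121 pt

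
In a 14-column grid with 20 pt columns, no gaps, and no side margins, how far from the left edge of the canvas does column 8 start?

140 pt

No margin, so column 8 starts at 7·(column + gutter) = 7·20 = 140 pt.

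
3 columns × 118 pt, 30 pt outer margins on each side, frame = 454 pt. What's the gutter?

20 pt

Subtract both margins: 454 − 2·30 = 394 pt.
Columns use 354 pt, leaving 40 pt across 2 gutters = 20 pt each.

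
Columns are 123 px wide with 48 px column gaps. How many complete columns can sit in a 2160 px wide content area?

12 columns: 12·123 + 11·48 = 2004 px ≤ 2160.
13 columns: 2175 px > 2160. So 12.

12 columns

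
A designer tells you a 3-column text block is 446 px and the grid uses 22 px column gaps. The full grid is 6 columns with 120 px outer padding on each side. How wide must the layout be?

3 columns + 2 column gaps: 3c + 2·22 = 446.
3c = 446 − 44 = 402, so c = 134 px.
Total width: 2·120 + 6·134 + 5·22 = 1154 px.

1154 px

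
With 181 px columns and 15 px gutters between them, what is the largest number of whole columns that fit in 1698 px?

8 columns

8 columns: 8·181 + 7·15 = 1553 px ≤ 1698.
9 columns: 1749 px > 1698. So 8.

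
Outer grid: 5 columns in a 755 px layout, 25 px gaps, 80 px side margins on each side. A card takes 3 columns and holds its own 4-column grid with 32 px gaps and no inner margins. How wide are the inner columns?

Outer content = 755 − 2·80 = 595 px.
5c + 4·25 = 595 → 5c = 495 → c = 99 px.
Span of 3: 3·99 + 2·25 = 297 + 50 = 347 px.
Subtracting 3 gaps of 32 leaves 251 for 4 columns, so d = 62.75 px.

62.75 px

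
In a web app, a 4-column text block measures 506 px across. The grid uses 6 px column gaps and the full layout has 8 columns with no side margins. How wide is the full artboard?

Subtracting 3 column gaps of 6 leaves 488 for 4 columns, so c = 122 px.
Summing: 976 + 42 = 1018 px.

1018 px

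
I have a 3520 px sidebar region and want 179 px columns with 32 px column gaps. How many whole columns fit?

k columns need k·179 + (k−1)·32 = k·211 − 32.
k·211 − 32 ≤ 3520 → k ≤ 3552 / 211 ≈ 16.83, so k = 16.

16 columns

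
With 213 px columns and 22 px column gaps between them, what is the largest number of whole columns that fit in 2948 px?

k columns need k·213 + (k−1)·22 = k·235 − 22.
k·235 − 22 ≤ 2948 → k ≤ 2970 / 235 ≈ 12.64, so k = 12.

12 columns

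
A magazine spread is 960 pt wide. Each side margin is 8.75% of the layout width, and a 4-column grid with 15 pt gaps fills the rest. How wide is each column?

Margins: 8.75% × 960 = 84 pt each, so content = 960 − 168 = 792 pt.
4c + 3·15 = 792 → 4c = 747 → c = 186.75 pt.

186.75 pt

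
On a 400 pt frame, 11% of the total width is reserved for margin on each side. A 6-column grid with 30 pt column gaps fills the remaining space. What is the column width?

Each margin = 11% of 400 = 44 pt; content = 400 − 2·44 = 312 pt.
Subtracting 5 column gaps of 30 leaves 162 for 6 columns, so c = 27 pt.

27 pt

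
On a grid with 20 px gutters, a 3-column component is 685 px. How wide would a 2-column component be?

Subtracting 2 gutters of 20 leaves 645 for 3 columns, so c = 215 px.
2 columns plus 1 gutter: 430 + 20 = 450 px.

450 px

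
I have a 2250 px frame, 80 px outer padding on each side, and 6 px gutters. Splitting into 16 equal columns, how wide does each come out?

125 px

Content width = 2250 − 2·80 = 2090 px.
16c + 15·6 = 2090 → 16c = 2000 → c = 125 px.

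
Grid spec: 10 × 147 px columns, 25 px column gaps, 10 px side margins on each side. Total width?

Adding margins, columns and gutters: 20 + 1470 + 225 = 1715 px.

1715 px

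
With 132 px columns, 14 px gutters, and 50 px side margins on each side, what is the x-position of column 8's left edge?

1072 px

Each column+gutter stride is 146 px; 7 of them past the 50 px margin is 50 + 1022 = 1072 px.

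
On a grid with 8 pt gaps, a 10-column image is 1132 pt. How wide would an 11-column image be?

1246 pt

10c + 9·8 = 1132 → 10c = 1060 → c = 106 pt.
Span of 11: 11·106 + 10·8 = 1166 + 80 = 1246 pt.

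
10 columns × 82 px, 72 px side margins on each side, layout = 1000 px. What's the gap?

Content width = 1000 − 2·72 = 856 px.
10 columns take 10·82 = 820 px; remaining 36 splits into 9 gaps.
g = 36 / 9 = 4 px.

4 px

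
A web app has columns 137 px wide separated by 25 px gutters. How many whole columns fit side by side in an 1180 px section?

k columns need k·137 + (k−1)·25 = k·162 − 25.
k·162 − 25 ≤ 1180 → k ≤ 1205 / 162 ≈ 7.44, so k = 7.

7 columns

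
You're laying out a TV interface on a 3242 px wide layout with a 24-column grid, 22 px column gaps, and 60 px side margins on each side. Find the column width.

Take off 120 px of margins, leaving 3122 px.
24 columns + 23 column gaps: 24c + 23·22 = 3122.
24c = 3122 − 506 = 2616, so c = 109 px.

109 px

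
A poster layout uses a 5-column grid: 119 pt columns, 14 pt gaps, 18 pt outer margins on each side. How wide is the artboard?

Total width: 2·18 + 5·119 + 4·14 = 687 pt.

687 pt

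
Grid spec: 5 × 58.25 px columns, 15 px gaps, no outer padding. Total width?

Layout = 5·58.25 + 4·15 = 291.25 + 60 = 351.25 px.

351.25 px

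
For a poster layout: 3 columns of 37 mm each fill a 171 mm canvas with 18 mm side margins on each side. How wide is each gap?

Content width = 171 − 2·18 = 135 mm.
3 columns take 3·37 = 111 mm; remaining 24 splits into 2 gaps.
g = 24 / 2 = 12 mm.

12 mm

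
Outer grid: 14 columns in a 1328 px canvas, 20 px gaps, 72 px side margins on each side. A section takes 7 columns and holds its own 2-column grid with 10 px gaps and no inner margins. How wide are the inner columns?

Take off 144 px of margins, leaving 1184 px.
14c + 13·20 = 1184 → 14c = 924 → c = 66 px.
Span of 7: 7·66 + 6·20 = 462 + 120 = 582 px.
2d + 1·10 = 582 → 2d = 572 → d = 286 px.

286 px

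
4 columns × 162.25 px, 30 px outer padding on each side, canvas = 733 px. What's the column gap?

Inside the margins: 733 − 60 = 673 px.
Columns use 649 px, leaving 24 px across 3 column gaps = 8 px each.

8 px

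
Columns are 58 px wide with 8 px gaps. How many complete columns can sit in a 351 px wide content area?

Each extra column adds 58 + 8 = 66 px.
(351 + 8) / 66 = 5.44, so 5 columns fit.

5 columns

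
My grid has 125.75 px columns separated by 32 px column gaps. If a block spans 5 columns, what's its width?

Span of 5: 5·125.75 + 4·32 = 628.75 + 128 = 756.75 px.

756.75 px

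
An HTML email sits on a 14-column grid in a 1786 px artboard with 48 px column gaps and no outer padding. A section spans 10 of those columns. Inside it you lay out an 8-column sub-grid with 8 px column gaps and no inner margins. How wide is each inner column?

1786 − 13·48 = 1162; ÷14 gives c = 83 px.
Span of 10: 10·83 + 9·48 = 830 + 432 = 1262 px.
8d + 7·8 = 1262 → 8d = 1206 → d = 150.75 px.

150.75 px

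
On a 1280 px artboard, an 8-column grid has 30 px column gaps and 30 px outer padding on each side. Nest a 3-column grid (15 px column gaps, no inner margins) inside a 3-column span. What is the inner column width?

136.25 px

Subtract both margins: 1280 − 2·30 = 1220 px.
8 columns + 7 column gaps: 8c + 7·30 = 1220.
8c = 1220 − 210 = 1010, so c = 126.25 px.
Span of 3: 3·126.25 + 2·30 = 378.75 + 60 = 438.75 px.
438.75 − 2·15 = 408.75; ÷3 gives d = 136.25 px.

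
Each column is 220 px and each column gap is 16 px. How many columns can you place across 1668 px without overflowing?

Each extra column adds 220 + 16 = 236 px.
(1668 + 16) / 236 = 7.14, so 7 columns fit.

7 columns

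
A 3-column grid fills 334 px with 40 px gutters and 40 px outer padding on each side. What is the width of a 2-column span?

156 px

Take off 80 px of margins, leaving 254 px.
254 − 2·40 = 174; ÷3 gives c = 58 px.
2-column span = 2·58 + 1·40 = 156 px.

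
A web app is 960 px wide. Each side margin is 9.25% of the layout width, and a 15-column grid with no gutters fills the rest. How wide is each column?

52.16 px

Each margin = 9.25% of 960 = 88.8 px; content = 960 − 2·88.8 = 782.4 px.
With no gutters, each column is 782.4/15 = 52.16 px.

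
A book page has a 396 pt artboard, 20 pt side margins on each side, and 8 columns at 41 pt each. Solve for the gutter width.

Inside the margins: 396 − 40 = 356 pt.
Columns use 328 pt, leaving 28 pt across 7 gutters = 4 pt each.

4 pt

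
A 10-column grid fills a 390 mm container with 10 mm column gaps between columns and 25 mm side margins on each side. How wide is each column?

25 mm

Take off 50 mm of margins, leaving 340 mm.
Subtracting 9 column gaps of 10 leaves 250 for 10 columns, so c = 25 mm.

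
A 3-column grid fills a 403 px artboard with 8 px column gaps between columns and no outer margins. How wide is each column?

403 − 2·8 = 387; ÷3 gives c = 129 px.

129 px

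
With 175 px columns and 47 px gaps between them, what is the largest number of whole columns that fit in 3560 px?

k columns need k·175 + (k−1)·47 = k·222 − 47.
k·222 − 47 ≤ 3560 → k ≤ 3607 / 222 ≈ 16.25, so k = 16.

16 columns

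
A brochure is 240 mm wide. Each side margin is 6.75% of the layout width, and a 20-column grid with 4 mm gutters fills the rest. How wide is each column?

Each margin = 6.75% of 240 = 16.2 mm; content = 240 − 2·16.2 = 207.6 mm.
20c + 19·4 = 207.6 → 20c = 131.6 → c = 6.58 mm.

6.58 mm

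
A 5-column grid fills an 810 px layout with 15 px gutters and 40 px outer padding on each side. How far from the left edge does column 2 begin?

Content = 810 − 2·40 = 730 px.
Subtracting 4 gutters of 15 leaves 670 for 5 columns, so c = 134 px.
Each column+gutter stride is 149 px; 1 of them past the 40 px margin is 40 + 149 = 189 px.

189 px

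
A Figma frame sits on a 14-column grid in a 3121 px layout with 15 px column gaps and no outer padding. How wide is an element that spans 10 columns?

14 columns + 13 column gaps: 14c + 13·15 = 3121.
14c = 3121 − 195 = 2926, so c = 209 px.
Span of 10: 10·209 + 9·15 = 2090 + 135 = 2225 px.

2225 px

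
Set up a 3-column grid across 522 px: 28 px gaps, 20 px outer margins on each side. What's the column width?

142 px

Content width = 522 − 2·20 = 482 px.
3 columns + 2 gaps: 3c + 2·28 = 482.
3c = 482 − 56 = 426, so c = 142 px.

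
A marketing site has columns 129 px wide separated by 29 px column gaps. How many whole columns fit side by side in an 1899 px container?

Each extra column adds 129 + 29 = 158 px.
(1899 + 29) / 158 = 12.20, so 12 columns fit.

12 columns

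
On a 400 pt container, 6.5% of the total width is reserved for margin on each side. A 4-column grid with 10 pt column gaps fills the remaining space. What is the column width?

79.5 pt

Margins: 6.5% × 400 = 26 pt each, so content = 400 − 52 = 348 pt.
Subtracting 3 column gaps of 10 leaves 318 for 4 columns, so c = 79.5 pt.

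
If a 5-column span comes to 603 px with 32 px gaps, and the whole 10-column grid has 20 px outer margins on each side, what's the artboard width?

1278 px

5c + 4·32 = 603 → 5c = 475 → c = 95 px.
Adding margins, columns and gutters: 40 + 950 + 288 = 1278 px.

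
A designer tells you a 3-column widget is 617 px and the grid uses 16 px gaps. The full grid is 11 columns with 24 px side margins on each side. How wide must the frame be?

2353 px

617 − 2·16 = 585; ÷3 gives c = 195 px.
Total width: 2·24 + 11·195 + 10·16 = 2353 px.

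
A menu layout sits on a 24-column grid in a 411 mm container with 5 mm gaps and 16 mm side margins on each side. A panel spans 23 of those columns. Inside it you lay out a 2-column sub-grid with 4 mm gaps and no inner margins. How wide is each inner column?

179.5 mm

Outer content = 411 − 2·16 = 379 mm.
379 − 23·5 = 264; ÷24 gives c = 11 mm.
Span of 23: 23·11 + 22·5 = 253 + 110 = 363 mm.
Subtracting 1 gap of 4 leaves 359 for 2 columns, so d = 179.5 mm.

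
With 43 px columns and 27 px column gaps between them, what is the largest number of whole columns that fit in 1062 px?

Each extra column adds 43 + 27 = 70 px.
(1062 + 27) / 70 = 15.56, so 15 columns fit.

15 columns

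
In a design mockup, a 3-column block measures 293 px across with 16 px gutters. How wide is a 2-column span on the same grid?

293 − 2·16 = 261; ÷3 gives c = 87 px.
2 columns plus 1 gutter: 174 + 16 = 190 px.

190 px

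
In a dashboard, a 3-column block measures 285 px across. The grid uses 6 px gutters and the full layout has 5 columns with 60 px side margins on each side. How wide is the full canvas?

285 − 2·6 = 273; ÷3 gives c = 91 px.
Canvas = 2·60 + 5·91 + 4·6 = 120 + 455 + 24 = 599 px.

599 px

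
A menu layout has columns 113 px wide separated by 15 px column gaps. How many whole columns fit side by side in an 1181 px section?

9 columns

Each extra column adds 113 + 15 = 128 px.
(1181 + 15) / 128 = 9.34, so 9 columns fit.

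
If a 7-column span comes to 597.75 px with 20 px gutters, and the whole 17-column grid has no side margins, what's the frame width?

1480.25 px

7 columns + 6 gutters: 7c + 6·20 = 597.75.
7c = 597.75 − 120 = 477.75, so c = 68.25 px.
Total width: 17·68.25 + 16·20 = 1480.25 px.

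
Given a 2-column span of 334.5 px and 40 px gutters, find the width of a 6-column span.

Subtracting 1 gutter of 40 leaves 294.5 for 2 columns, so c = 147.25 px.
Span of 6: 6·147.25 + 5·40 = 883.5 + 200 = 1083.5 px.

1083.5 px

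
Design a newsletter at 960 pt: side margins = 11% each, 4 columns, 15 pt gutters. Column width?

Margins: 11% × 960 = 105.6 pt each, so content = 960 − 211.2 = 748.8 pt.
4 columns + 3 gutters: 4c + 3·15 = 748.8.
4c = 748.8 − 45 = 703.8, so c = 175.95 pt.

175.95 pt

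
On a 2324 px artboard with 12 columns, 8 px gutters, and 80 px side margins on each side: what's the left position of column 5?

Take off 160 px of margins, leaving 2164 px.
Subtracting 11 gutters of 8 leaves 2076 for 12 columns, so c = 173 px.
Each column+gutter stride is 181 px; 4 of them past the 80 px margin is 80 + 724 = 804 px.

804 px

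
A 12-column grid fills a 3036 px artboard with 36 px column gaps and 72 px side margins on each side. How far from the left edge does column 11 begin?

Content = 3036 − 2·72 = 2892 px.
12 columns + 11 column gaps: 12c + 11·36 = 2892.
12c = 2892 − 396 = 2496, so c = 208 px.
Before column 11: the margin + 10 columns + 10 column gaps.
Offset = 72 + 10·(208 + 36) = 72 + 2440 = 2512 px.

2512 px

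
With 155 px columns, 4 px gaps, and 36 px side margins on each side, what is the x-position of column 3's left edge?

Each column+gutter stride is 159 px; 2 of them past the 36 px margin is 36 + 318 = 354 px.

354 px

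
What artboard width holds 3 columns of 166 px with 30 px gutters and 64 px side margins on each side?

686 px

Artboard = 2·64 + 3·166 + 2·30 = 128 + 498 + 60 = 686 px.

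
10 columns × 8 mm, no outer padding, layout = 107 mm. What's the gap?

10 columns take 10·8 = 80 mm; remaining 27 splits into 9 gaps.
g = 27 / 9 = 3 mm.

3 mm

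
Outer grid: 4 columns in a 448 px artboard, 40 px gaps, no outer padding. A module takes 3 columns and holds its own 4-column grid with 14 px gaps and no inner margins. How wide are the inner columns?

4c + 3·40 = 448 → 4c = 328 → c = 82 px.
3 columns plus 2 gaps: 246 + 80 = 326 px.
4 columns + 3 gaps: 4d + 3·14 = 326.
4d = 326 − 42 = 284, so d = 71 px.

71 px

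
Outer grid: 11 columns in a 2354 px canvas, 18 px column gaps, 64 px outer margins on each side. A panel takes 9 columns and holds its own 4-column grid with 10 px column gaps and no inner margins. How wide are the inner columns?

447 px

Outer content = 2354 − 2·64 = 2226 px.
11 columns + 10 column gaps: 11c + 10·18 = 2226.
11c = 2226 − 180 = 2046, so c = 186 px.
Span of 9: 9·186 + 8·18 = 1674 + 144 = 1818 px.
4d + 3·10 = 1818 → 4d = 1788 → d = 447 px.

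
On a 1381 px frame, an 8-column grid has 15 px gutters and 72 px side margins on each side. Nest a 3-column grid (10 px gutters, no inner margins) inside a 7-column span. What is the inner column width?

Subtract both margins: 1381 − 2·72 = 1237 px.
8c + 7·15 = 1237 → 8c = 1132 → c = 141.5 px.
7 columns plus 6 gutters: 990.5 + 90 = 1080.5 px.
3d + 2·10 = 1080.5 → 3d = 1060.5 → d = 353.5 px.

353.5 px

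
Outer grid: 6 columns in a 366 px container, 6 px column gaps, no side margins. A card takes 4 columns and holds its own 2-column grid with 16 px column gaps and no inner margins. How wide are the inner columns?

113 px

6c + 5·6 = 366 → 6c = 336 → c = 56 px.
4-column span = 4·56 + 3·6 = 242 px.
242 − 1·16 = 226; ÷2 gives d = 113 px.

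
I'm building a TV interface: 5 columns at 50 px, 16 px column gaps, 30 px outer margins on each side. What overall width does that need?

Total width: 2·30 + 5·50 + 4·16 = 374 px.

374 px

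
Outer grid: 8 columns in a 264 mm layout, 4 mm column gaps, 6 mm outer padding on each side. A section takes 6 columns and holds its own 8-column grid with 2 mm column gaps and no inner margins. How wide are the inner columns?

Outer content = 264 − 2·6 = 252 mm.
8 columns + 7 column gaps: 8c + 7·4 = 252.
8c = 252 − 28 = 224, so c = 28 mm.
Span of 6: 6·28 + 5·4 = 168 + 20 = 188 mm.
8d + 7·2 = 188 → 8d = 174 → d = 21.75 mm.

21.75 mm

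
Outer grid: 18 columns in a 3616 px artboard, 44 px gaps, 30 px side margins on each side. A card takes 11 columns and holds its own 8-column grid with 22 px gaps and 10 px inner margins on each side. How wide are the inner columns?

Outer content = 3616 − 2·30 = 3556 px.
18 columns + 17 gaps: 18c + 17·44 = 3556.
18c = 3556 − 748 = 2808, so c = 156 px.
11-column span = 11·156 + 10·44 = 2156 px.
Inner content = 2156 − 2·10 = 2136 px.
8 columns + 7 gaps: 8d + 7·22 = 2136.
8d = 2136 − 154 = 1982, so d = 247.75 px.

247.75 px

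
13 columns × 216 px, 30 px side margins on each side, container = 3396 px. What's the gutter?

44 px

Content width = 3396 − 2·30 = 3336 px.
13·216 + 12g = 3336 → 12g = 528 → g = 44 px.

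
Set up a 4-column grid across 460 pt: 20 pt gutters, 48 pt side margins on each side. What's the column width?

Inside the margins: 460 − 96 = 364 pt.
4c + 3·20 = 364 → 4c = 304 → c = 76 pt.

76 pt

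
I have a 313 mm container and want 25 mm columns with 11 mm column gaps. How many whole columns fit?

9 columns

9 columns: 9·25 + 8·11 = 313 mm ≤ 313.
10 columns: 349 mm > 313. So 9.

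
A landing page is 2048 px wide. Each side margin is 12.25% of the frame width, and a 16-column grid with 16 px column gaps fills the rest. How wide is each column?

81.64 px

Each margin = 12.25% of 2048 = 250.88 px; content = 2048 − 2·250.88 = 1546.24 px.
Subtracting 15 column gaps of 16 leaves 1306.24 for 16 columns, so c = 81.64 px.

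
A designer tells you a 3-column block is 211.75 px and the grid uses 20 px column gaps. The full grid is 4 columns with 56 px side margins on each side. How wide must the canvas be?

401 px

3c + 2·20 = 211.75 → 3c = 171.75 → c = 57.25 px.
Adding margins, columns and gutters: 112 + 229 + 60 = 401 px.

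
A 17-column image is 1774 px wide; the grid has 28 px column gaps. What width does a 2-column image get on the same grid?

Subtracting 16 column gaps of 28 leaves 1326 for 17 columns, so c = 78 px.
2-column span = 2·78 + 1·28 = 184 px.

184 px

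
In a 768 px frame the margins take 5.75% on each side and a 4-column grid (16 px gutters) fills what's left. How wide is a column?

157.92 px

Each margin = 5.75% of 768 = 44.16 px; content = 768 − 2·44.16 = 679.68 px.
4c + 3·16 = 679.68 → 4c = 631.68 → c = 157.92 px.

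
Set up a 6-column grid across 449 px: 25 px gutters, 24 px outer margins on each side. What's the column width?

Subtract both margins: 449 − 2·24 = 401 px.
6 columns + 5 gutters: 6c + 5·25 = 401.
6c = 401 − 125 = 276, so c = 46 px.

46 px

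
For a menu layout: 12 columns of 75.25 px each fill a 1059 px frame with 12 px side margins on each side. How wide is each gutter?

12 px

Content width = 1059 − 2·12 = 1035 px.
12 columns take 12·75.25 = 903 px; remaining 132 splits into 11 gutters.
g = 132 / 11 = 12 px.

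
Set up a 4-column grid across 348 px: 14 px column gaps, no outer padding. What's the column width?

Subtracting 3 column gaps of 14 leaves 306 for 4 columns, so c = 76.5 px.

76.5 px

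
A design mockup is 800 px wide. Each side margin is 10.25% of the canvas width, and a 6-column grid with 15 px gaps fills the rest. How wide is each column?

93.5 px

Margins: 10.25% × 800 = 82 px each, so content = 800 − 164 = 636 px.
Subtracting 5 gaps of 15 leaves 561 for 6 columns, so c = 93.5 px.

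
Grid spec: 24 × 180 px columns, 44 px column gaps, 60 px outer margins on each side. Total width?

Artboard = 2·60 + 24·180 + 23·44 = 120 + 4320 + 1012 = 5452 px.

5452 px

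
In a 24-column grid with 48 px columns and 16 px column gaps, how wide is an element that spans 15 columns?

944 px

15 columns plus 14 column gaps: 720 + 224 = 944 px.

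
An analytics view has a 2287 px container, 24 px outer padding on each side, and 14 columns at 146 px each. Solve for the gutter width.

Take off 48 px of margins, leaving 2239 px.
Columns use 2044 px, leaving 195 px across 13 gutters = 15 px each.

15 px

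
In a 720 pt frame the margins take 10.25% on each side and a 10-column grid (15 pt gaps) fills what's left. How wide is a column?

Margins: 10.25% × 720 = 73.8 pt each, so content = 720 − 147.6 = 572.4 pt.
10 columns + 9 gaps: 10c + 9·15 = 572.4.
10c = 572.4 − 135 = 437.4, so c = 43.74 pt.

43.74 pt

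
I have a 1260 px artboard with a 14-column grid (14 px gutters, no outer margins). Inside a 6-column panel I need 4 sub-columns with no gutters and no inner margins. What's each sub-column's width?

14 columns + 13 gutters: 14c + 13·14 = 1260.
14c = 1260 − 182 = 1078, so c = 77 px.
6 columns plus 5 gutters: 462 + 70 = 532 px.
With no gutters, each column is 532/4 = 133 px.

133 px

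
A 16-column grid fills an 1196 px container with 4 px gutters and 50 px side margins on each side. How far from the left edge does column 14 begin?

Content = 1196 − 2·50 = 1096 px.
1096 − 15·4 = 1036; ÷16 gives c = 64.75 px.
Before column 14: the margin + 13 columns + 13 gutters.
Offset = 50 + 13·(64.75 + 4) = 50 + 893.75 = 943.75 px.

943.75 px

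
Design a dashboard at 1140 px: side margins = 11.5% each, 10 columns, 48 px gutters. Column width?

44.58 px

Margins: 11.5% × 1140 = 131.1 px each, so content = 1140 − 262.2 = 877.8 px.
10c + 9·48 = 877.8 → 10c = 445.8 → c = 44.58 px.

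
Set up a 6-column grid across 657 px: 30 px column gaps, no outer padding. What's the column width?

657 − 5·30 = 507; ÷6 gives c = 84.5 px.

84.5 px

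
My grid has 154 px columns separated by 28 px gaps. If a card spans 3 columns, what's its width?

Span of 3: 3·154 + 2·28 = 462 + 56 = 518 px.

518 px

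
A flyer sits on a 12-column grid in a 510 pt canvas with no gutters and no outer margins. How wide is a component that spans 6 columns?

255 pt

With no gutters, each column is 510/12 = 42.5 pt.
With no gutters, 6 columns span 6·42.5 = 255 pt.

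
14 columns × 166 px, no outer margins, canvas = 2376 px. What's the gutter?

4 px

14·166 + 13g = 2376 → 13g = 52 → g = 4 px.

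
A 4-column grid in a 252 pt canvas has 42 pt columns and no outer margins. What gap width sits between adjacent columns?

4·42 + 3g = 252 → 3g = 84 → g = 28 pt.

28 pt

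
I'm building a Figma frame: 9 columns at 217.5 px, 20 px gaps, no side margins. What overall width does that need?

2117.5 px

Artboard = 9·217.5 + 8·20 = 1957.5 + 160 = 2117.5 px.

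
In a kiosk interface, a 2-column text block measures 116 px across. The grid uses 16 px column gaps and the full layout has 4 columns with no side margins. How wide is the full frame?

Subtracting 1 column gap of 16 leaves 100 for 2 columns, so c = 50 px.
Frame = 4·50 + 3·16 = 200 + 48 = 248 px.

248 px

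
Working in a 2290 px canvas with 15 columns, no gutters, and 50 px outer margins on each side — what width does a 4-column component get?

584 px

Subtract both margins: 2290 − 2·50 = 2190 px.
15c = 2190 → c = 146 px.
With no gutters, 4 columns span 4·146 = 584 px.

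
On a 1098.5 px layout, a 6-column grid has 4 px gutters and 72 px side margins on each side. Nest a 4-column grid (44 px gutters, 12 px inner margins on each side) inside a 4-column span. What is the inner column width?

Inside the margins: 1098.5 − 144 = 954.5 px.
Subtracting 5 gutters of 4 leaves 934.5 for 6 columns, so c = 155.75 px.
Span of 4: 4·155.75 + 3·4 = 623 + 12 = 635 px.
Inner content = 635 − 2·12 = 611 px.
4 columns + 3 gutters: 4d + 3·44 = 611.
4d = 611 − 132 = 479, so d = 119.75 px.

119.75 px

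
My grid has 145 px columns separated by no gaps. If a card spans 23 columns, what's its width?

23-column span = 23·145 = 3335 px.

3335 px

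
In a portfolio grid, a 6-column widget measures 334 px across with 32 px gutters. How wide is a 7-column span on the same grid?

395 px

Subtracting 5 gutters of 32 leaves 174 for 6 columns, so c = 29 px.
Span of 7: 7·29 + 6·32 = 203 + 192 = 395 px.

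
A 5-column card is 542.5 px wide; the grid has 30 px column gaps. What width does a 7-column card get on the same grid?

771.5 px

Subtracting 4 column gaps of 30 leaves 422.5 for 5 columns, so c = 84.5 px.
Span of 7: 7·84.5 + 6·30 = 591.5 + 180 = 771.5 px.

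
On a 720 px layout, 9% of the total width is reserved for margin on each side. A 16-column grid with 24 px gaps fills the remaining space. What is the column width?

Each margin = 9% of 720 = 64.8 px; content = 720 − 2·64.8 = 590.4 px.
590.4 − 15·24 = 230.4; ÷16 gives c = 14.4 px.

14.4 px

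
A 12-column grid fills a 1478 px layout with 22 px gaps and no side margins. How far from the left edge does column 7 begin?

750 px

12c + 11·22 = 1478 → 12c = 1236 → c = 103 px.
Each column+gutter stride is 125 px; with no margin, 6 of them is 750 px.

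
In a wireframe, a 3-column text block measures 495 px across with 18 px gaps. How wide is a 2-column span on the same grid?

324 px

3c + 2·18 = 495 → 3c = 459 → c = 153 px.
Span of 2: 2·153 + 1·18 = 306 + 18 = 324 px.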